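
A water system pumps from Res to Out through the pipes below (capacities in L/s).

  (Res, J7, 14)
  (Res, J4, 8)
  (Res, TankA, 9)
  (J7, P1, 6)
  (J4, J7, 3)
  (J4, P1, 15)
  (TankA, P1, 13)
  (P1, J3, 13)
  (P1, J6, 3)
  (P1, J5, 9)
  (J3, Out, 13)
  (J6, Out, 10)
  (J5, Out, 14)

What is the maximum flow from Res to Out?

Augment Res→J7→P1→J3→Out: bottleneck 6, flow now 6.
Augment Res→J4→P1→J3→Out: bottleneck 7, flow now 13.
Augment Res→J4→P1→J6→Out: bottleneck 1, flow now 14.
Augment Res→TankA→P1→J6→Out: bottleneck 2, flow now 16.
Augment Res→TankA→P1→J5→Out: bottleneck 7, flow now 23.
No augmenting path remains; maximum flow = 23.
In the residual graph, reachable from Res: {Res, J7}.
Min-cut edges: Res→J4 (8), Res→TankA (9), J7→P1 (6); capacity 8 + 9 + 6 = 23.
This cut is saturated, so no flow can exceed 23.

23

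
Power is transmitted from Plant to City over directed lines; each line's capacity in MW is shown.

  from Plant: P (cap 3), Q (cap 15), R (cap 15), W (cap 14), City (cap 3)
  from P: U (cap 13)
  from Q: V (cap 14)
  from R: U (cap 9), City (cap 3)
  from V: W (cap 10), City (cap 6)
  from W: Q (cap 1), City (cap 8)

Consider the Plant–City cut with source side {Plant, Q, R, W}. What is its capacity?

Edges leaving {Plant, Q, R, W}: Plant→P (3), Plant→City (3), Q→V (14), R→U (9), R→City (3), W→City (8).
Cut capacity = 3 + 3 + 14 + 9 + 3 + 8 = 40.

40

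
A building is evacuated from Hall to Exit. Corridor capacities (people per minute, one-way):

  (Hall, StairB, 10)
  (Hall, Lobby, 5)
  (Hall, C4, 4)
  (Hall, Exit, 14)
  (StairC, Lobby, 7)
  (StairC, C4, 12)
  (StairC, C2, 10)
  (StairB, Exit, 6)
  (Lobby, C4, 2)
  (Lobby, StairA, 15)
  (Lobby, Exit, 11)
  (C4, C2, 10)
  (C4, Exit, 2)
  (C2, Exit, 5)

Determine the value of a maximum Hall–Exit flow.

Augment Hall→Exit: bottleneck 14, flow now 14.
Augment Hall→StairB→Exit: bottleneck 6, flow now 20.
Augment Hall→Lobby→Exit: bottleneck 5, flow now 25.
Augment Hall→C4→Exit: bottleneck 2, flow now 27.
Augment Hall→C4→C2→Exit: bottleneck 2, flow now 29.
No augmenting path remains; maximum flow = 29.
In the residual graph, reachable from Hall: {Hall, StairB}.
Min-cut edges: Hall→Lobby (5), Hall→C4 (4), Hall→Exit (14), StairB→Exit (6); capacity 5 + 4 + 14 + 6 = 29.
This cut is saturated, so no flow can exceed 29.

29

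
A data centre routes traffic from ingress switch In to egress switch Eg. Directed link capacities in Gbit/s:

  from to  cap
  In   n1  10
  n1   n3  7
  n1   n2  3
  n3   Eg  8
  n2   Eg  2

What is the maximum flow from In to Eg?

Augment In→n1→n2→Eg: bottleneck 2, flow now 2.
Augment In→n1→n3→Eg: bottleneck 7, flow now 9.
No augmenting path remains; maximum flow = 9.
In the residual graph, reachable from In: {In, n1, n2}.
Min-cut edges: n1→n3 (7), n2→Eg (2); capacity 7 + 2 = 9.
This cut is saturated, so no flow can exceed 9.

9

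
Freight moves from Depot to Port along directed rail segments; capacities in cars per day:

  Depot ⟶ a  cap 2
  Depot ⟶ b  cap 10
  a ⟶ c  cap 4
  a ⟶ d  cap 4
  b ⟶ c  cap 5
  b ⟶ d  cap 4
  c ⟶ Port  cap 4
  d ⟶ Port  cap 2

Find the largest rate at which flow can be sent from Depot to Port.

Augment Depot→a→c→Port: bottleneck 2, flow now 2.
Augment Depot→b→c→Port: bottleneck 2, flow now 4.
Augment Depot→b→d→Port: bottleneck 2, flow now 6.
No augmenting path remains; maximum flow = 6.
In the residual graph, reachable from Depot: {Depot, a, b, c, d}.
Min-cut edges: c→Port (4), d→Port (2); capacity 4 + 2 = 6.
This cut is saturated, so no flow can exceed 6.

6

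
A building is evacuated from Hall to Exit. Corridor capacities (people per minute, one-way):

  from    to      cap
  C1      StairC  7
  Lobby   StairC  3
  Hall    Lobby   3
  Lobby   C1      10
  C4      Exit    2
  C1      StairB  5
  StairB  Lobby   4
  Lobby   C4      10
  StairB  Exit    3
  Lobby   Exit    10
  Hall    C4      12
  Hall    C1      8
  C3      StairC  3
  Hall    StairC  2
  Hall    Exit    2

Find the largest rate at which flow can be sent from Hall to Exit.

12

Augment Hall→Exit: bottleneck 2, flow now 2.
Augment Hall→Lobby→Exit: bottleneck 3, flow now 5.
Augment Hall→C4→Exit: bottleneck 2, flow now 7.
Augment Hall→C1→StairB→Exit: bottleneck 3, flow now 10.
Augment Hall→C1→StairB→Lobby→Exit: bottleneck 2, flow now 12.
No augmenting path remains; maximum flow = 12.
In the residual graph, reachable from Hall: {Hall, C1, StairC, C4}.
Min-cut edges: Hall→Lobby (3), Hall→Exit (2), C1→StairB (5), C4→Exit (2); capacity 3 + 2 + 5 + 2 = 12.
This cut is saturated, so no flow can exceed 12.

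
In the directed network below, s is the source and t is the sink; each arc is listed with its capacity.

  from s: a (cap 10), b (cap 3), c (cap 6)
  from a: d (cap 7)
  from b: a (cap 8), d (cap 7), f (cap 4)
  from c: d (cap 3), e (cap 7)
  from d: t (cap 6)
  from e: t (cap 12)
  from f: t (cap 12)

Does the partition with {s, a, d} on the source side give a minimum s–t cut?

Yes — it is a minimum cut (capacity 15).

Given cut capacity: 3 + 6 + 6 = 15.
Augment s→a→d→t: bottleneck 6, flow now 6.
Augment s→b→f→t: bottleneck 3, flow now 9.
Augment s→c→e→t: bottleneck 6, flow now 15.
No augmenting path remains; maximum flow = 15.
Cut capacity 15 equals the max flow, so it is a minimum cut.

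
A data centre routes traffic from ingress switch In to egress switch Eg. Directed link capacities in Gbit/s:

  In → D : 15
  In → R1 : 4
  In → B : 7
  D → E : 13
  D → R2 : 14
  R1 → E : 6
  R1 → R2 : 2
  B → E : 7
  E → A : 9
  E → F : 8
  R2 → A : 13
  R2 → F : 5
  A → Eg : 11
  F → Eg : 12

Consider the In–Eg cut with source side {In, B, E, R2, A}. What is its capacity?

43

Edges leaving {In, B, E, R2, A}: In→D (15), In→R1 (4), E→F (8), R2→F (5), A→Eg (11).
Cut capacity = 15 + 4 + 8 + 5 + 11 = 43.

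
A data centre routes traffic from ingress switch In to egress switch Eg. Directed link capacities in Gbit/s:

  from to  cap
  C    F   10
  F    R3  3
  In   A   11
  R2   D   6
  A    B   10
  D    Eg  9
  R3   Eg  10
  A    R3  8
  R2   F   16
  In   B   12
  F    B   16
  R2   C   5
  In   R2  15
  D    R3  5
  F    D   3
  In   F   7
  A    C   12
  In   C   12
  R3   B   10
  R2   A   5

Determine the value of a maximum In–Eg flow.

Augment In→R2→D→Eg: bottleneck 6, flow now 6.
Augment In→A→R3→Eg: bottleneck 8, flow now 14.
Augment In→F→D→Eg: bottleneck 3, flow now 17.
Augment In→F→R3→Eg: bottleneck 2, flow now 19.
No augmenting path remains; maximum flow = 19.
In the residual graph, reachable from In: {In, R2, A, C, F, R3, B}.
Min-cut edges: R2→D (6), F→D (3), R3→Eg (10); capacity 6 + 3 + 10 = 19.
This cut is saturated, so no flow can exceed 19.

19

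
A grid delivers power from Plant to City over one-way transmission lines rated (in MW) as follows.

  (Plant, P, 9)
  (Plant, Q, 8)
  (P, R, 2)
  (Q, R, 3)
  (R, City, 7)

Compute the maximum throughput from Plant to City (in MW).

5

Augment Plant→P→R→City: bottleneck 2, flow now 2.
Augment Plant→Q→R→City: bottleneck 3, flow now 5.
No augmenting path remains; maximum flow = 5.
In the residual graph, reachable from Plant: {Plant, P, Q}.
Min-cut edges: P→R (2), Q→R (3); capacity 2 + 3 = 5.
This cut is saturated, so no flow can exceed 5.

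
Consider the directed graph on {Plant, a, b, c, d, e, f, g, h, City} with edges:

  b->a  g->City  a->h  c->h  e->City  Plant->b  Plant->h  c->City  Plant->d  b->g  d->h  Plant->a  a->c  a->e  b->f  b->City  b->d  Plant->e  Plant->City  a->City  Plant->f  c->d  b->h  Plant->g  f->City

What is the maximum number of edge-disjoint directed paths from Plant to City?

6

Assign every edge capacity 1; by Menger, the answer equals the max flow.
Path Plant→City (+1); total 1.
Path Plant→a→City (+1); total 2.
Path Plant→b→City (+1); total 3.
Path Plant→e→City (+1); total 4.
Path Plant→f→City (+1); total 5.
Path Plant→g→City (+1); total 6.
No residual Plant→City path; max flow = 6.
Certifying cut of size 6: {Plant→City, Plant→a, Plant→b, Plant→e, Plant→f, Plant→g}.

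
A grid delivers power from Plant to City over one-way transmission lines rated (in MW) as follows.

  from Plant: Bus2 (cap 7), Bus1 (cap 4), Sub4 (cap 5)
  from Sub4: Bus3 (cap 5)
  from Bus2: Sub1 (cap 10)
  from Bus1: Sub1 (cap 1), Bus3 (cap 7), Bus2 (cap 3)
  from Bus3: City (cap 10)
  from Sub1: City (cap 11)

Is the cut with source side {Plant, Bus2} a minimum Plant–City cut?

No — its capacity is 19, but the minimum cut has capacity 16.

Given cut capacity: 5 + 4 + 10 = 19.
Augment Plant→Sub4→Bus3→City: bottleneck 5, flow now 5.
Augment Plant→Bus2→Sub1→City: bottleneck 7, flow now 12.
Augment Plant→Bus1→Bus3→City: bottleneck 4, flow now 16.
No augmenting path remains; maximum flow = 16.
In the residual graph, reachable from Plant: {Plant}.
Min-cut edges: Plant→Sub4 (5), Plant→Bus2 (7), Plant→Bus1 (4); capacity 5 + 7 + 4 = 16.
Cut capacity 19 exceeds the max flow 16, so it is not minimum.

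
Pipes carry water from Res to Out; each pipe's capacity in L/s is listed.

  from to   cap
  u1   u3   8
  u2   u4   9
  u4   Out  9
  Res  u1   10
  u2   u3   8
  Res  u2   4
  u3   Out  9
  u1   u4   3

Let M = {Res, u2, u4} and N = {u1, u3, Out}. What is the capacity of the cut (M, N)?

27

Edges leaving {Res, u2, u4}: Res→u1 (10), u2→u3 (8), u4→Out (9).
Cut capacity = 10 + 8 + 9 = 27.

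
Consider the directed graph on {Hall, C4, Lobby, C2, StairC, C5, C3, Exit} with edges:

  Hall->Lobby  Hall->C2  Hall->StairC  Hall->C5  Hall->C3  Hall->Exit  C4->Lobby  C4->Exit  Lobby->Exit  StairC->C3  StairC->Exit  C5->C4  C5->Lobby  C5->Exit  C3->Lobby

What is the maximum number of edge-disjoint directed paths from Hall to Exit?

4

Assign every edge capacity 1; by Menger, the answer equals the max flow.
Path Hall→Exit (+1); total 1.
Path Hall→Lobby→Exit (+1); total 2.
Path Hall→StairC→Exit (+1); total 3.
Path Hall→C5→Exit (+1); total 4.
No residual Hall→Exit path; max flow = 4.
Certifying cut of size 4: {Hall→C5, Hall→Exit, Hall→StairC, Lobby→Exit}.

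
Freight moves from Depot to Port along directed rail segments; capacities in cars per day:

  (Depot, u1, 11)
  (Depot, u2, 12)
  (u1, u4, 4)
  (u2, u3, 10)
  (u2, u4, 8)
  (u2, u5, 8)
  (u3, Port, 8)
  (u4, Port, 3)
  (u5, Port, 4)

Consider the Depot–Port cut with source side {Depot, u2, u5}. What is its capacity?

33

Edges leaving {Depot, u2, u5}: Depot→u1 (11), u2→u3 (10), u2→u4 (8), u5→Port (4).
Cut capacity = 11 + 10 + 8 + 4 = 33.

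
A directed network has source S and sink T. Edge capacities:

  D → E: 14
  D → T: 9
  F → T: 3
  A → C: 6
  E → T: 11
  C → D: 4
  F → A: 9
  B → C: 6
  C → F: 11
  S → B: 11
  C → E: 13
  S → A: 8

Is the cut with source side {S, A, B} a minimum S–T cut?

Given cut capacity: 6 + 6 = 12.
Augment S→A→C→D→T: bottleneck 4, flow now 4.
Augment S→A→C→E→T: bottleneck 2, flow now 6.
Augment S→B→C→E→T: bottleneck 6, flow now 12.
No augmenting path remains; maximum flow = 12.
Cut capacity 12 equals the max flow, so it is a minimum cut.

Yes — it is a minimum cut (capacity 12).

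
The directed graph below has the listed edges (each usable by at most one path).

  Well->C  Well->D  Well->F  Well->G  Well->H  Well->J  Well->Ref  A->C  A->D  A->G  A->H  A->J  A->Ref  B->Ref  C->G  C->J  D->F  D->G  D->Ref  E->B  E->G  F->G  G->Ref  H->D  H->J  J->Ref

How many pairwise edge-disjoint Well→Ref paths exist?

Assign every edge capacity 1; by Menger, the answer equals the max flow.
Path Well→Ref (+1); total 1.
Path Well→D→Ref (+1); total 2.
Path Well→G→Ref (+1); total 3.
Path Well→J→Ref (+1); total 4.
No residual Well→Ref path; max flow = 4.
Certifying cut of size 4: {D→Ref, G→Ref, J→Ref, Well→Ref}.

4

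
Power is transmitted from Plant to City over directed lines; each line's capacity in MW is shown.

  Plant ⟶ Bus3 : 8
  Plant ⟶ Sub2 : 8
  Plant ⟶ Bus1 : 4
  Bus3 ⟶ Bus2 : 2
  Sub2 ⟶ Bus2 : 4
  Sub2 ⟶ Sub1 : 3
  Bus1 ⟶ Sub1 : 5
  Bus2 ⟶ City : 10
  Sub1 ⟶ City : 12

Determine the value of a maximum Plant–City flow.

13

Augment Plant→Bus3→Bus2→City: bottleneck 2, flow now 2.
Augment Plant→Sub2→Bus2→City: bottleneck 4, flow now 6.
Augment Plant→Sub2→Sub1→City: bottleneck 3, flow now 9.
Augment Plant→Bus1→Sub1→City: bottleneck 4, flow now 13.
No augmenting path remains; maximum flow = 13.
In the residual graph, reachable from Plant: {Plant, Bus3, Sub2}.
Min-cut edges: Plant→Bus1 (4), Bus3→Bus2 (2), Sub2→Bus2 (4), Sub2→Sub1 (3); capacity 4 + 2 + 4 + 3 = 13.
This cut is saturated, so no flow can exceed 13.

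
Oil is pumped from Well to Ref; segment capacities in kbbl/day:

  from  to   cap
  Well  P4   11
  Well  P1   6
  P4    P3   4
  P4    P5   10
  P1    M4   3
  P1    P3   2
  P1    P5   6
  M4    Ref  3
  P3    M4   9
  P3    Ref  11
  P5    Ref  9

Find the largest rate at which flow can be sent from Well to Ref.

17

Augment Well→P4→P3→Ref: bottleneck 4, flow now 4.
Augment Well→P4→P5→Ref: bottleneck 7, flow now 11.
Augment Well→P1→M4→Ref: bottleneck 3, flow now 14.
Augment Well→P1→P3→Ref: bottleneck 2, flow now 16.
Augment Well→P1→P5→Ref: bottleneck 1, flow now 17.
No augmenting path remains; maximum flow = 17.
In the residual graph, reachable from Well: {Well}.
Min-cut edges: Well→P4 (11), Well→P1 (6); capacity 11 + 6 = 17.
This cut is saturated, so no flow can exceed 17.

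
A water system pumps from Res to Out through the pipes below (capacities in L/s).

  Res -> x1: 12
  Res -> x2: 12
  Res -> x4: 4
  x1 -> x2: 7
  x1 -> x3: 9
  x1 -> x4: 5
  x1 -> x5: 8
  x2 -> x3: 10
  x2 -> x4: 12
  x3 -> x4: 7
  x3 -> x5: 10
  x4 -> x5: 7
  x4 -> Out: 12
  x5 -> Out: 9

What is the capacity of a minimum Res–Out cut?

21

Augment Res→x4→Out: bottleneck 4, flow now 4.
Augment Res→x1→x4→Out: bottleneck 5, flow now 9.
Augment Res→x1→x5→Out: bottleneck 7, flow now 16.
Augment Res→x2→x4→Out: bottleneck 3, flow now 19.
Augment Res→x2→x3→x5→Out: bottleneck 2, flow now 21.
No augmenting path remains; maximum flow = 21.
By max-flow min-cut, the minimum cut capacity equals the max flow.
In the residual graph, reachable from Res: {Res, x1, x2, x3, x4, x5}.
Min-cut edges: x4→Out (12), x5→Out (9); capacity 12 + 9 = 21.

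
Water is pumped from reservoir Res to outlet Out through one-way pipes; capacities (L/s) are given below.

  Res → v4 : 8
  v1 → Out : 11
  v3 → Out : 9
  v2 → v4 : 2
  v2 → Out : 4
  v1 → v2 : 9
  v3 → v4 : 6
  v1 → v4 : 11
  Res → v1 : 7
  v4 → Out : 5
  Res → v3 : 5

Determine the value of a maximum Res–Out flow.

17

Augment Res→v1→Out: bottleneck 7, flow now 7.
Augment Res→v3→Out: bottleneck 5, flow now 12.
Augment Res→v4→Out: bottleneck 5, flow now 17.
No augmenting path remains; maximum flow = 17.
In the residual graph, reachable from Res: {Res, v4}.
Min-cut edges: Res→v1 (7), Res→v3 (5), v4→Out (5); capacity 7 + 5 + 5 = 17.
This cut is saturated, so no flow can exceed 17.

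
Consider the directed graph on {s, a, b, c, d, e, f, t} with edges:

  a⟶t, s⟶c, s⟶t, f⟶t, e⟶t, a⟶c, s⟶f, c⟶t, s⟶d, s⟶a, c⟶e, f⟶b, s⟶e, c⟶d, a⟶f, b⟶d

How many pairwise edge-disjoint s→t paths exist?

Assign every edge capacity 1; by Menger, the answer equals the max flow.
Path s→t (+1); total 1.
Path s→a→t (+1); total 2.
Path s→c→t (+1); total 3.
Path s→e→t (+1); total 4.
Path s→f→t (+1); total 5.
No residual s→t path; max flow = 5.
Certifying cut of size 5: {s→a, s→c, s→e, s→f, s→t}.

5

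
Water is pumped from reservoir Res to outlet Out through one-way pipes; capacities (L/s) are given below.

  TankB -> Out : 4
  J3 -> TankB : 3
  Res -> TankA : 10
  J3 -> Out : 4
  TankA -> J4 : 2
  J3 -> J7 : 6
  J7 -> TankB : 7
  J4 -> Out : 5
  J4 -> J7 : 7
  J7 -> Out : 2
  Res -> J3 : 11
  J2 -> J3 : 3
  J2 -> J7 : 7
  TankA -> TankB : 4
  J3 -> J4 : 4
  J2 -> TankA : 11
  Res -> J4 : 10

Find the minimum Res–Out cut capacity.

Augment Res→J3→Out: bottleneck 4, flow now 4.
Augment Res→J4→Out: bottleneck 5, flow now 9.
Augment Res→J3→J7→Out: bottleneck 2, flow now 11.
Augment Res→J3→TankB→Out: bottleneck 3, flow now 14.
Augment Res→TankA→TankB→Out: bottleneck 1, flow now 15.
No augmenting path remains; maximum flow = 15.
By max-flow min-cut, the minimum cut capacity equals the max flow.
In the residual graph, reachable from Res: {Res, J3, J4, J7, TankA, TankB}.
Min-cut edges: J3→Out (4), J4→Out (5), J7→Out (2), TankB→Out (4); capacity 4 + 5 + 2 + 4 = 15.

15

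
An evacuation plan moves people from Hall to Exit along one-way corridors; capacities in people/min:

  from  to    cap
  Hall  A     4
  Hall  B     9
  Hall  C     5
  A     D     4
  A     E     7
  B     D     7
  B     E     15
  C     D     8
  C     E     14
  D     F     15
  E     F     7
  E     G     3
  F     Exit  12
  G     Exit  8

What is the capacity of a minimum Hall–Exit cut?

Augment Hall→A→D→F→Exit: bottleneck 4, flow now 4.
Augment Hall→B→D→F→Exit: bottleneck 7, flow now 11.
Augment Hall→B→E→F→Exit: bottleneck 1, flow now 12.
Augment Hall→B→E→G→Exit: bottleneck 1, flow now 13.
Augment Hall→C→E→G→Exit: bottleneck 2, flow now 15.
No augmenting path remains; maximum flow = 15.
By max-flow min-cut, the minimum cut capacity equals the max flow.
In the residual graph, reachable from Hall: {Hall, A, B, C, D, E, F}.
Min-cut edges: E→G (3), F→Exit (12); capacity 3 + 12 = 15.

15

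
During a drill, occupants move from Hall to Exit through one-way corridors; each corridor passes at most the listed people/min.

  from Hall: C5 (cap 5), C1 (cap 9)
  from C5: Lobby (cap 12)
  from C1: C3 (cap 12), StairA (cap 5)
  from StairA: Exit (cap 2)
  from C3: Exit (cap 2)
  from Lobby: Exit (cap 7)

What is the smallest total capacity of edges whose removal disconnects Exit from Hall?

9

Augment Hall→C5→Lobby→Exit: bottleneck 5, flow now 5.
Augment Hall→C1→StairA→Exit: bottleneck 2, flow now 7.
Augment Hall→C1→C3→Exit: bottleneck 2, flow now 9.
No augmenting path remains; maximum flow = 9.
By max-flow min-cut, the minimum cut capacity equals the max flow.
In the residual graph, reachable from Hall: {Hall, C1, StairA, C3}.
Min-cut edges: Hall→C5 (5), StairA→Exit (2), C3→Exit (2); capacity 5 + 2 + 2 = 9.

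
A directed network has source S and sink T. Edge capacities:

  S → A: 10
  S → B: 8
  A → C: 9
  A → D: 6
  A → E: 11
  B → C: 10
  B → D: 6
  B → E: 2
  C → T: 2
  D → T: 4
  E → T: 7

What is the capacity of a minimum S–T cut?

Augment S→A→C→T: bottleneck 2, flow now 2.
Augment S→A→D→T: bottleneck 4, flow now 6.
Augment S→A→E→T: bottleneck 4, flow now 10.
Augment S→B→E→T: bottleneck 2, flow now 12.
Augment S→B→C→A→E→T: bottleneck 1, flow now 13. (uses reverse residual edge)
No augmenting path remains; maximum flow = 13.
By max-flow min-cut, the minimum cut capacity equals the max flow.
In the residual graph, reachable from S: {S, A, B, C, D, E}.
Min-cut edges: C→T (2), D→T (4), E→T (7); capacity 2 + 4 + 7 = 13.

13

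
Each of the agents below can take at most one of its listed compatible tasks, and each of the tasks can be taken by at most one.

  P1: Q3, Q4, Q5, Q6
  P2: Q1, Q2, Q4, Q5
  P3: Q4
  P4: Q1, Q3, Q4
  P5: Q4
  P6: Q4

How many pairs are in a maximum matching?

4

Unit-capacity flow: source→left, listed edges, right→sink; max matching = max flow.
Augmenting path P1→Q3 (+1); matched 1.
Augmenting path P2→Q1 (+1); matched 2.
Augmenting path P3→Q4 (+1); matched 3.
Augmenting path P4→Q1→P2→Q2 (+1); matched 4.
No augmenting path remains; maximum matching = 4.
König certificate: {P1, P2, P4, Q4} is a vertex cover of size 4 (every listed pair touches it), so no matching can be larger.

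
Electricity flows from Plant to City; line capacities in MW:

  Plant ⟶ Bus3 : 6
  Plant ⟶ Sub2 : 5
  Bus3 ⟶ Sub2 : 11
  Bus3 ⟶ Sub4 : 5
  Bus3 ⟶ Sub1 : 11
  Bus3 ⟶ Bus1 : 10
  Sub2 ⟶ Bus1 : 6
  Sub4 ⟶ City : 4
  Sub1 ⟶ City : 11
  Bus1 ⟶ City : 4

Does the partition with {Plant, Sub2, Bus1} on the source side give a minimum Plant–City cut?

Given cut capacity: 6 + 4 = 10.
Augment Plant→Bus3→Sub4→City: bottleneck 4, flow now 4.
Augment Plant→Bus3→Sub1→City: bottleneck 2, flow now 6.
Augment Plant→Sub2→Bus1→City: bottleneck 4, flow now 10.
No augmenting path remains; maximum flow = 10.
Cut capacity 10 equals the max flow, so it is a minimum cut.

Yes — it is a minimum cut (capacity 10).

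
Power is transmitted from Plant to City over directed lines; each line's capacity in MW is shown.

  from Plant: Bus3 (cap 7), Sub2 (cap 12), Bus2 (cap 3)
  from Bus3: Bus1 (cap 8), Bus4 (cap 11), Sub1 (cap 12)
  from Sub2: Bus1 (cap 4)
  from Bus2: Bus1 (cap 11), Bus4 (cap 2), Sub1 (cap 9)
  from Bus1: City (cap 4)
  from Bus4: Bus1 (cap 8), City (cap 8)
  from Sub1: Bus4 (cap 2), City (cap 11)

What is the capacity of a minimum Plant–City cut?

14

Augment Plant→Bus3→Bus1→City: bottleneck 4, flow now 4.
Augment Plant→Bus3→Bus4→City: bottleneck 3, flow now 7.
Augment Plant→Bus2→Bus4→City: bottleneck 2, flow now 9.
Augment Plant→Bus2→Sub1→City: bottleneck 1, flow now 10.
Augment Plant→Sub2→Bus1→Bus3→Bus4→City: bottleneck 3, flow now 13. (uses reverse residual edge)
Augment Plant→Sub2→Bus1→Bus3→Sub1→City: bottleneck 1, flow now 14. (uses reverse residual edge)
No augmenting path remains; maximum flow = 14.
By max-flow min-cut, the minimum cut capacity equals the max flow.
In the residual graph, reachable from Plant: {Plant, Sub2}.
Min-cut edges: Plant→Bus3 (7), Plant→Bus2 (3), Sub2→Bus1 (4); capacity 7 + 3 + 4 = 14.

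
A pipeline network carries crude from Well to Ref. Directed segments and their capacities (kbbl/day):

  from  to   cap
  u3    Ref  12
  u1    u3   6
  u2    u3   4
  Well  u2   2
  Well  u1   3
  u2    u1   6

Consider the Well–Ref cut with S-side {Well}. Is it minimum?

Yes — it is a minimum cut (capacity 5).

Given cut capacity: 3 + 2 = 5.
Augment Well→u1→u3→Ref: bottleneck 3, flow now 3.
Augment Well→u2→u3→Ref: bottleneck 2, flow now 5.
No augmenting path remains; maximum flow = 5.
Cut capacity 5 equals the max flow, so it is a minimum cut.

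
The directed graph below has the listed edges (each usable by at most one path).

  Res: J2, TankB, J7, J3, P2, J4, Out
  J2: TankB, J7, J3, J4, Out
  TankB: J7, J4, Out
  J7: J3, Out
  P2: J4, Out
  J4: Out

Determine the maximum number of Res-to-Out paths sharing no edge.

Assign every edge capacity 1; by Menger, the answer equals the max flow.
Path Res→Out (+1); total 1.
Path Res→J2→Out (+1); total 2.
Path Res→TankB→Out (+1); total 3.
Path Res→J7→Out (+1); total 4.
Path Res→P2→Out (+1); total 5.
Path Res→J4→Out (+1); total 6.
No residual Res→Out path; max flow = 6.
Certifying cut of size 6: {Res→J2, Res→J4, Res→J7, Res→Out, Res→P2, Res→TankB}.

6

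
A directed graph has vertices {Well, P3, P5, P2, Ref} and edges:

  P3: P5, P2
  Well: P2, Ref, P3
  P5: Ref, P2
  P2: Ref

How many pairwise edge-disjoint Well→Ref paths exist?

Assign every edge capacity 1; by Menger, the answer equals the max flow.
Path Well→Ref (+1); total 1.
Path Well→P2→Ref (+1); total 2.
Path Well→P3→P5→Ref (+1); total 3.
No residual Well→Ref path; max flow = 3.
Certifying cut of size 3: {Well→P2, Well→P3, Well→Ref}.

3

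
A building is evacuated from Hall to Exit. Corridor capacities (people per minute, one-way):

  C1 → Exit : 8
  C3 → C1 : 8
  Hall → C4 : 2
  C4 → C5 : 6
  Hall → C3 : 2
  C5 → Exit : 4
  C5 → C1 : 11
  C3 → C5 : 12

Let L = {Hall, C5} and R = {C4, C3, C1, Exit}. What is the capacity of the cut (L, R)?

Edges leaving {Hall, C5}: Hall→C4 (2), Hall→C3 (2), C5→C1 (11), C5→Exit (4).
Cut capacity = 2 + 2 + 11 + 4 = 19.

19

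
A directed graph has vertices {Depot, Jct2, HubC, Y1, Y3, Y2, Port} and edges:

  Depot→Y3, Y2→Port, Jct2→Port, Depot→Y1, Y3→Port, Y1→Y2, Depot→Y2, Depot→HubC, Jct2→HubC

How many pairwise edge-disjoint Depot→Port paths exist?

2

Assign every edge capacity 1; by Menger, the answer equals the max flow.
Path Depot→Y3→Port (+1); total 1.
Path Depot→Y2→Port (+1); total 2.
No residual Depot→Port path; max flow = 2.
Certifying cut of size 2: {Depot→Y3, Y2→Port}.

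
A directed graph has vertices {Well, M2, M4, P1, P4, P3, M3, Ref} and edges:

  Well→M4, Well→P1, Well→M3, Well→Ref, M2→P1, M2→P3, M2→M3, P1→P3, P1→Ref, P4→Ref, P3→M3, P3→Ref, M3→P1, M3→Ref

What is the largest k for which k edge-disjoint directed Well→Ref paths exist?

Assign every edge capacity 1; by Menger, the answer equals the max flow.
Path Well→Ref (+1); total 1.
Path Well→P1→Ref (+1); total 2.
Path Well→M3→Ref (+1); total 3.
No residual Well→Ref path; max flow = 3.
Certifying cut of size 3: {Well→M3, Well→P1, Well→Ref}.

3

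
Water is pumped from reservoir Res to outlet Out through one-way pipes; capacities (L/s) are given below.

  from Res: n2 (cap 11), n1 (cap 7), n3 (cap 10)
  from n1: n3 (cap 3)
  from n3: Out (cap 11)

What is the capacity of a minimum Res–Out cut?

Augment Res→n3→Out: bottleneck 10, flow now 10.
Augment Res→n1→n3→Out: bottleneck 1, flow now 11.
No augmenting path remains; maximum flow = 11.
By max-flow min-cut, the minimum cut capacity equals the max flow.
In the residual graph, reachable from Res: {Res, n1, n2, n3}.
Min-cut edges: n3→Out (11); capacity 11 = 11.

11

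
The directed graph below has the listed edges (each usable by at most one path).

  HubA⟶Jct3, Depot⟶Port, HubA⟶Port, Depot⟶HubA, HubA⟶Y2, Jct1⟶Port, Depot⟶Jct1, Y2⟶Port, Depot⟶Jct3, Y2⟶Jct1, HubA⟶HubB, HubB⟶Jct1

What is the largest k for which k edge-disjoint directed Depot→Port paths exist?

Assign every edge capacity 1; by Menger, the answer equals the max flow.
Path Depot→Port (+1); total 1.
Path Depot→HubA→Port (+1); total 2.
Path Depot→Jct1→Port (+1); total 3.
No residual Depot→Port path; max flow = 3.
Certifying cut of size 3: {Depot→HubA, Depot→Jct1, Depot→Port}.

3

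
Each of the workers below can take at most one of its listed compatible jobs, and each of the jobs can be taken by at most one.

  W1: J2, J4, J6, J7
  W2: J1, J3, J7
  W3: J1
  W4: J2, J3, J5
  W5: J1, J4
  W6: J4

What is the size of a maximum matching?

5

Unit-capacity flow: source→left, listed edges, right→sink; max matching = max flow.
Augmenting path W1→J2 (+1); matched 1.
Augmenting path W2→J1 (+1); matched 2.
Augmenting path W4→J3 (+1); matched 3.
Augmenting path W5→J4 (+1); matched 4.
Augmenting path W3→J1→W2→J7 (+1); matched 5.
No augmenting path remains; maximum matching = 5.
König certificate: {W1, W2, W4, J1, J4} is a vertex cover of size 5 (every listed pair touches it), so no matching can be larger.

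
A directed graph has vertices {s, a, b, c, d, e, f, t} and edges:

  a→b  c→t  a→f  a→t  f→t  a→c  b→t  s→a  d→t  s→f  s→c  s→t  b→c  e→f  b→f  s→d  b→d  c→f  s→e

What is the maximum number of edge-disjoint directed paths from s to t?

Assign every edge capacity 1; by Menger, the answer equals the max flow.
Path s→t (+1); total 1.
Path s→a→t (+1); total 2.
Path s→c→t (+1); total 3.
Path s→d→t (+1); total 4.
Path s→f→t (+1); total 5.
No residual s→t path; max flow = 5.
Certifying cut of size 5: {f→t, s→a, s→c, s→d, s→t}.

5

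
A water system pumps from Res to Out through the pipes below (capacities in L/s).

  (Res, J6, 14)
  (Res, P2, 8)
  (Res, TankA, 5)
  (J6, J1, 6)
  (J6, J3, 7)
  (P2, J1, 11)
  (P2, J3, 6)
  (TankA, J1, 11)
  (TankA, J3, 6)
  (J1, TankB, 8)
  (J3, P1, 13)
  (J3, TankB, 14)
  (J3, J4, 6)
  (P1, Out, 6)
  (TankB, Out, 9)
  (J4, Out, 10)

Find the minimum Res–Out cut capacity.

21

Augment Res→J6→J1→TankB→Out: bottleneck 6, flow now 6.
Augment Res→J6→J3→P1→Out: bottleneck 6, flow now 12.
Augment Res→J6→J3→TankB→Out: bottleneck 1, flow now 13.
Augment Res→P2→J1→TankB→Out: bottleneck 2, flow now 15.
Augment Res→P2→J3→J4→Out: bottleneck 6, flow now 21.
No augmenting path remains; maximum flow = 21.
By max-flow min-cut, the minimum cut capacity equals the max flow.
In the residual graph, reachable from Res: {Res, J6, P2, TankA, J1, J3, P1, TankB}.
Min-cut edges: J3→J4 (6), P1→Out (6), TankB→Out (9); capacity 6 + 6 + 9 = 21.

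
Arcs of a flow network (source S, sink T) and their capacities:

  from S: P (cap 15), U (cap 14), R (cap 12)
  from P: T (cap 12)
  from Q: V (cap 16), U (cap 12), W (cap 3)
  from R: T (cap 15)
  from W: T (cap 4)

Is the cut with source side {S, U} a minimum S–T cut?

No — its capacity is 27, but the minimum cut has capacity 24.

Given cut capacity: 15 + 12 = 27.
Augment S→P→T: bottleneck 12, flow now 12.
Augment S→R→T: bottleneck 12, flow now 24.
No augmenting path remains; maximum flow = 24.
In the residual graph, reachable from S: {S, P, U}.
Min-cut edges: S→R (12), P→T (12); capacity 12 + 12 = 24.
Cut capacity 27 exceeds the max flow 24, so it is not minimum.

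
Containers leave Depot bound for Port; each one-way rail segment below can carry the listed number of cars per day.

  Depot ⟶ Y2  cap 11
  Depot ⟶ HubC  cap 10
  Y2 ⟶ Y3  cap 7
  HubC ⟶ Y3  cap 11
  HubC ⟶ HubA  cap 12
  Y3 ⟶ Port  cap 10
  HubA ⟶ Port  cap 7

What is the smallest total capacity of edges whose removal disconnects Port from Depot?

17

Augment Depot→Y2→Y3→Port: bottleneck 7, flow now 7.
Augment Depot→HubC→Y3→Port: bottleneck 3, flow now 10.
Augment Depot→HubC→HubA→Port: bottleneck 7, flow now 17.
No augmenting path remains; maximum flow = 17.
By max-flow min-cut, the minimum cut capacity equals the max flow.
In the residual graph, reachable from Depot: {Depot, Y2}.
Min-cut edges: Depot→HubC (10), Y2→Y3 (7); capacity 10 + 7 = 17.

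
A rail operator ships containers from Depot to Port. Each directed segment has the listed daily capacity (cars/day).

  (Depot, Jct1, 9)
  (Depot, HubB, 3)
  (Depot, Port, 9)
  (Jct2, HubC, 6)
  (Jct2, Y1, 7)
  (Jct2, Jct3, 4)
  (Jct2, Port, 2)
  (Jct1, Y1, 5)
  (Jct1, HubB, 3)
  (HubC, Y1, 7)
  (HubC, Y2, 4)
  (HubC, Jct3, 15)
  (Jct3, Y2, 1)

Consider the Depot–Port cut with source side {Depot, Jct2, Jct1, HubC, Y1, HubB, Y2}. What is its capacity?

30

Edges leaving {Depot, Jct2, Jct1, HubC, Y1, HubB, Y2}: Depot→Port (9), Jct2→Jct3 (4), Jct2→Port (2), HubC→Jct3 (15).
Cut capacity = 9 + 4 + 2 + 15 = 30.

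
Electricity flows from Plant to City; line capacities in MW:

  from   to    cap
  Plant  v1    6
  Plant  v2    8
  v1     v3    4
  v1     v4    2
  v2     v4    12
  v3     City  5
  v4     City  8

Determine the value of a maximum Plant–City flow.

12

Augment Plant→v1→v3→City: bottleneck 4, flow now 4.
Augment Plant→v1→v4→City: bottleneck 2, flow now 6.
Augment Plant→v2→v4→City: bottleneck 6, flow now 12.
No augmenting path remains; maximum flow = 12.
In the residual graph, reachable from Plant: {Plant, v1, v2, v4}.
Min-cut edges: v1→v3 (4), v4→City (8); capacity 4 + 8 = 12.
This cut is saturated, so no flow can exceed 12.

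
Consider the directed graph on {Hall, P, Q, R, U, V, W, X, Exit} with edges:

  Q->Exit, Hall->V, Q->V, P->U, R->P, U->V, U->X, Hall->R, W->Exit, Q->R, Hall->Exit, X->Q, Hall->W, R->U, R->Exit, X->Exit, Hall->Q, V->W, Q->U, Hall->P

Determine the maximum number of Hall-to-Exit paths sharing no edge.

Assign every edge capacity 1; by Menger, the answer equals the max flow.
Path Hall→Exit (+1); total 1.
Path Hall→Q→Exit (+1); total 2.
Path Hall→R→Exit (+1); total 3.
Path Hall→W→Exit (+1); total 4.
Path Hall→P→U→X→Exit (+1); total 5.
No residual Hall→Exit path; max flow = 5.
Certifying cut of size 5: {Hall→Exit, Hall→P, Hall→Q, Hall→R, W→Exit}.

5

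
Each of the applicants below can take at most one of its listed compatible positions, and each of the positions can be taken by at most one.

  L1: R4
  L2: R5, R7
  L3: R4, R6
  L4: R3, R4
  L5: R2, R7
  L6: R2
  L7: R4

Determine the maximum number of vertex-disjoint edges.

6

Unit-capacity flow: source→left, listed edges, right→sink; max matching = max flow.
Augmenting path L1→R4 (+1); matched 1.
Augmenting path L2→R5 (+1); matched 2.
Augmenting path L3→R6 (+1); matched 3.
Augmenting path L4→R3 (+1); matched 4.
Augmenting path L5→R2 (+1); matched 5.
Augmenting path L6→R2→L5→R7 (+1); matched 6.
No augmenting path remains; maximum matching = 6.
König certificate: {L2, L3, L4, L5, L6, R4} is a vertex cover of size 6 (every listed pair touches it), so no matching can be larger.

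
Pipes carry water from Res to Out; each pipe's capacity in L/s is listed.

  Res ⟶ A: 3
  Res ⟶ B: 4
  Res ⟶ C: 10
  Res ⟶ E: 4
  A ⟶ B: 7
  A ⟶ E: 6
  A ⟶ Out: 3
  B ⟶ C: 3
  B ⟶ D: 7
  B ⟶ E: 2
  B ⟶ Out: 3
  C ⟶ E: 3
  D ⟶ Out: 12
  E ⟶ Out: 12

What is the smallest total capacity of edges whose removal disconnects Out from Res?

14

Augment Res→A→Out: bottleneck 3, flow now 3.
Augment Res→B→Out: bottleneck 3, flow now 6.
Augment Res→E→Out: bottleneck 4, flow now 10.
Augment Res→B→D→Out: bottleneck 1, flow now 11.
Augment Res→C→E→Out: bottleneck 3, flow now 14.
No augmenting path remains; maximum flow = 14.
By max-flow min-cut, the minimum cut capacity equals the max flow.
In the residual graph, reachable from Res: {Res, C}.
Min-cut edges: Res→A (3), Res→B (4), Res→E (4), C→E (3); capacity 3 + 4 + 4 + 3 = 14.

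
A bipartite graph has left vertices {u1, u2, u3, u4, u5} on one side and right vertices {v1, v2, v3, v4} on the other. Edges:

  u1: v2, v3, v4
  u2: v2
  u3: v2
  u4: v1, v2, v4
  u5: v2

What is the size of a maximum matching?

3

Unit-capacity flow: source→left, listed edges, right→sink; max matching = max flow.
Augmenting path u1→v2 (+1); matched 1.
Augmenting path u4→v1 (+1); matched 2.
Augmenting path u2→v2→u1→v3 (+1); matched 3.
No augmenting path remains; maximum matching = 3.
König certificate: {u1, u4, v2} is a vertex cover of size 3 (every listed pair touches it), so no matching can be larger.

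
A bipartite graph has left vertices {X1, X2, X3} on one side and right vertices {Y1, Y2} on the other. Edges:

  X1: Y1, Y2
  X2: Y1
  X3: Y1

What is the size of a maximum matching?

2

Unit-capacity flow: source→left, listed edges, right→sink; max matching = max flow.
Augmenting path X1→Y1 (+1); matched 1.
Augmenting path X2→Y1→X1→Y2 (+1); matched 2.
No augmenting path remains; maximum matching = 2.
König certificate: {X1, Y1} is a vertex cover of size 2 (every listed pair touches it), so no matching can be larger.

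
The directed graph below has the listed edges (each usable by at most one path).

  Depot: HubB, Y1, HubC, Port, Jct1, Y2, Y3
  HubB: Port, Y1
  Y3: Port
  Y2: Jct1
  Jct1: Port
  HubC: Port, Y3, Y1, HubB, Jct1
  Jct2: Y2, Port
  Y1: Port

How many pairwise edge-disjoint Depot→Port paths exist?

Assign every edge capacity 1; by Menger, the answer equals the max flow.
Path Depot→Port (+1); total 1.
Path Depot→HubC→Port (+1); total 2.
Path Depot→Jct1→Port (+1); total 3.
Path Depot→Y1→Port (+1); total 4.
Path Depot→Y3→Port (+1); total 5.
Path Depot→HubB→Port (+1); total 6.
No residual Depot→Port path; max flow = 6.
Certifying cut of size 6: {Depot→HubB, Depot→HubC, Depot→Port, Depot→Y1, Depot→Y3, Jct1→Port}.

6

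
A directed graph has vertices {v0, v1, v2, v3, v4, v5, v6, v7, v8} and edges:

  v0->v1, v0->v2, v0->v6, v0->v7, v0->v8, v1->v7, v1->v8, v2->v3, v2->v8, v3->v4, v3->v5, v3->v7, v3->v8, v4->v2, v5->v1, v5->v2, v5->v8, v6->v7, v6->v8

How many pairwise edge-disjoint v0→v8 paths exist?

4

Assign every edge capacity 1; by Menger, the answer equals the max flow.
Path v0→v8 (+1); total 1.
Path v0→v1→v8 (+1); total 2.
Path v0→v2→v8 (+1); total 3.
Path v0→v6→v8 (+1); total 4.
No residual v0→v8 path; max flow = 4.
Certifying cut of size 4: {v0→v1, v0→v2, v0→v6, v0→v8}.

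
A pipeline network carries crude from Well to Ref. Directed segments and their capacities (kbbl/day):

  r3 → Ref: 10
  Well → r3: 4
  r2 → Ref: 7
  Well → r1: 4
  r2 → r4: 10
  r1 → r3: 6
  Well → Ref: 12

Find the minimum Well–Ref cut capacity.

Augment Well→Ref: bottleneck 12, flow now 12.
Augment Well→r3→Ref: bottleneck 4, flow now 16.
Augment Well→r1→r3→Ref: bottleneck 4, flow now 20.
No augmenting path remains; maximum flow = 20.
By max-flow min-cut, the minimum cut capacity equals the max flow.
In the residual graph, reachable from Well: {Well}.
Min-cut edges: Well→r1 (4), Well→r3 (4), Well→Ref (12); capacity 4 + 4 + 12 = 20.

20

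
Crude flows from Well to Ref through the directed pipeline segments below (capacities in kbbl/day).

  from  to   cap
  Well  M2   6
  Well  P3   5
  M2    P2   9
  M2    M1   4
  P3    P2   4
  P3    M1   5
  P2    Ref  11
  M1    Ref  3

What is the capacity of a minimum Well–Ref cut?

Augment Well→M2→P2→Ref: bottleneck 6, flow now 6.
Augment Well→P3→P2→Ref: bottleneck 4, flow now 10.
Augment Well→P3→M1→Ref: bottleneck 1, flow now 11.
No augmenting path remains; maximum flow = 11.
By max-flow min-cut, the minimum cut capacity equals the max flow.
In the residual graph, reachable from Well: {Well}.
Min-cut edges: Well→M2 (6), Well→P3 (5); capacity 6 + 5 = 11.

11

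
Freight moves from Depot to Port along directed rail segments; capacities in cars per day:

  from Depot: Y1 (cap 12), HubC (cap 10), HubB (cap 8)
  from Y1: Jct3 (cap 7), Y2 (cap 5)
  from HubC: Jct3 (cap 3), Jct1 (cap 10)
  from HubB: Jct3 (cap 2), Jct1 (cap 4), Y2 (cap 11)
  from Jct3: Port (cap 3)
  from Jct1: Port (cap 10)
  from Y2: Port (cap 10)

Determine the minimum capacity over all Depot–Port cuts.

Augment Depot→Y1→Jct3→Port: bottleneck 3, flow now 3.
Augment Depot→Y1→Y2→Port: bottleneck 5, flow now 8.
Augment Depot→HubC→Jct1→Port: bottleneck 10, flow now 18.
Augment Depot→HubB→Y2→Port: bottleneck 5, flow now 23.
No augmenting path remains; maximum flow = 23.
By max-flow min-cut, the minimum cut capacity equals the max flow.
In the residual graph, reachable from Depot: {Depot, Y1, HubC, HubB, Jct3, Jct1, Y2}.
Min-cut edges: Jct3→Port (3), Jct1→Port (10), Y2→Port (10); capacity 3 + 10 + 10 = 23.

23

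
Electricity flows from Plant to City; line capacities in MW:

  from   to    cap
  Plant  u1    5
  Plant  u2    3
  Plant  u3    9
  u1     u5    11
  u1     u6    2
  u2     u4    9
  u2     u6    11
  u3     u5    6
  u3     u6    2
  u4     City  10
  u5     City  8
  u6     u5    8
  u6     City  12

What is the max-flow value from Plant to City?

Augment Plant→u1→u5→City: bottleneck 5, flow now 5.
Augment Plant→u2→u4→City: bottleneck 3, flow now 8.
Augment Plant→u3→u5→City: bottleneck 3, flow now 11.
Augment Plant→u3→u6→City: bottleneck 2, flow now 13.
Augment Plant→u3→u5→u1→u6→City: bottleneck 2, flow now 15. (uses reverse residual edge)
No augmenting path remains; maximum flow = 15.
In the residual graph, reachable from Plant: {Plant, u1, u3, u5}.
Min-cut edges: Plant→u2 (3), u1→u6 (2), u3→u6 (2), u5→City (8); capacity 3 + 2 + 2 + 8 = 15.
This cut is saturated, so no flow can exceed 15.

15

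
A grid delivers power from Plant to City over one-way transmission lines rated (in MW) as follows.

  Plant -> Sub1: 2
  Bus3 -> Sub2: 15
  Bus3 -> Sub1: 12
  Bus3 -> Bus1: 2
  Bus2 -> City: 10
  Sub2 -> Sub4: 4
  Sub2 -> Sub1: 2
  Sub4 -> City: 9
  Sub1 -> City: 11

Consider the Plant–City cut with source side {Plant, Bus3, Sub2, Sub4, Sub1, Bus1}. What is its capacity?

20

Edges leaving {Plant, Bus3, Sub2, Sub4, Sub1, Bus1}: Sub4→City (9), Sub1→City (11).
Cut capacity = 9 + 11 = 20.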